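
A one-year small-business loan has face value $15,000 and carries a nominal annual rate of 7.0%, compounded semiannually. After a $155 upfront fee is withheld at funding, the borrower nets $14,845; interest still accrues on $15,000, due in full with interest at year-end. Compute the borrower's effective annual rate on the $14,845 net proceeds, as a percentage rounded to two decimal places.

8.24%

Amount owed after one year: 15,000 × (1 + 0.070/2)^2 = 15,000 × 1.071225 = $16,068.37.
Effective rate on net proceeds: 16,068.37 / 14,845 − 1 = 0.082410 = 8.24%.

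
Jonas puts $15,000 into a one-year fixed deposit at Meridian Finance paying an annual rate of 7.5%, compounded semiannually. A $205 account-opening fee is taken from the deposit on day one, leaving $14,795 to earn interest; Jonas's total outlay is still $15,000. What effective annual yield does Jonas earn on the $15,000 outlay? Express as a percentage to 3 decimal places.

Value after one year: 14,795 × (1 + 0.075/2)^2 = 14,795 × 1.076406 = $15,925.43.
Effective yield on the $15,000 outlay: 15,925.43 / 15,000 − 1 = 0.061695 = 6.170%.

6.170%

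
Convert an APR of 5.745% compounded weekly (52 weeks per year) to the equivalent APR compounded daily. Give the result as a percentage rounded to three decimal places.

EAR = (1 + 0.05745/52)^52 − 1 = 0.059099.
Solve (1 + r/365)^365 = 1.059099: r/365 = 1.059099^(1/365) − 1 = 0.000157, so r = 0.057423 = 5.742%.

5.742%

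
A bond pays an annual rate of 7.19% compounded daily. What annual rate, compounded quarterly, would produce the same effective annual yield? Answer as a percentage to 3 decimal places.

7.254%

EAR = (1 + 0.0719/365)^365 − 1 = 0.074540.
Solve (1 + r/4)^4 = 1.074540: r/4 = 1.074540^(1/4) − 1 = 0.018136, so r = 0.072543 = 7.254%.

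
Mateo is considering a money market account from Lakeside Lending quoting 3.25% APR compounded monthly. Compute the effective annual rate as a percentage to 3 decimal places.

3.299%

EAR = (1 + 0.0325/12)^12 − 1.
= 1.032989 − 1 = 3.299%.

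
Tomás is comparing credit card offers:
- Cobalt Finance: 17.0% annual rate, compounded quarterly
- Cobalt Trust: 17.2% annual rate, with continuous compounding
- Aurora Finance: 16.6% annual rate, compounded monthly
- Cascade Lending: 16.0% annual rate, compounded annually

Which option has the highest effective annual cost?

Cobalt Finance: (1 + 0.170/4)^4 − 1 = 18.115%
Cobalt Trust: e^0.172 − 1 = 18.768%
Aurora Finance: (1 + 0.166/12)^12 − 1 = 17.923%
Cascade Lending: compounded annually, EAR = 16.000%
The highest effective annual rate is Cobalt Trust at 18.768%.

Cobalt Trust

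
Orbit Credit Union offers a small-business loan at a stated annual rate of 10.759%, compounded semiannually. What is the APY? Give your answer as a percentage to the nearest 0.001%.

EAR = (1 + 0.10759/2)^2 − 1.
= 1.110484 − 1 = 11.048%.

11.048%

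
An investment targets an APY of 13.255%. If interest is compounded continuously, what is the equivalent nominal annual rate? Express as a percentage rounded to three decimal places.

Continuous: nominal r satisfies e^r − 1 = 0.13255.
r = ln(1 + 0.13255) = ln(1.13255) = 0.124472 = 12.447%.

12.447%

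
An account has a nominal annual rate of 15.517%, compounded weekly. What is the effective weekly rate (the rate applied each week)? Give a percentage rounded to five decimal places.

0.29840%

With a nominal annual rate compounded weekly, the periodic rate is the nominal rate divided by 52.
i = 0.15517 / 52 = 0.0029840 = 0.29840%.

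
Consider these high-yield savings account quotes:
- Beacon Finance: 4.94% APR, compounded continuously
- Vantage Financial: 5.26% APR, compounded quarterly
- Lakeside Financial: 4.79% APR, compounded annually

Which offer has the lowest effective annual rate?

Beacon Finance: e^0.0494 − 1 = 5.064%
Vantage Financial: (1 + 0.0526/4)^4 − 1 = 5.365%
Lakeside Financial: compounded annually, EAR = 4.790%
The lowest effective annual rate is Lakeside Financial at 4.790%.

Lakeside Financial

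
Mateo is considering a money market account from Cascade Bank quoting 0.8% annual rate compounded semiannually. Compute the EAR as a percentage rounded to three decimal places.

0.802%

EAR = (1 + 0.008/2)^2 − 1.
= (1 + 0.004000)^2 − 1 = 1.008016 − 1 = 0.802%.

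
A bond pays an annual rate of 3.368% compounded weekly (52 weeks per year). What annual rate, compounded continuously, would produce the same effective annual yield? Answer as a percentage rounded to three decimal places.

EAR = (1 + 0.03368/52)^52 − 1 = 0.034242.
Equivalent continuous rate: r = ln(1 + 0.034242) = 0.033669 = 3.367%.

3.367%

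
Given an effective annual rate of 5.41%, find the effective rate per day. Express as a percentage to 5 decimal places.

The per-day rate i satisfies (1 + i)^365 = 1 + 0.0541.
i = 1.0541^(1/365) − 1 = 0.0001444 = 0.01444%.

0.01444%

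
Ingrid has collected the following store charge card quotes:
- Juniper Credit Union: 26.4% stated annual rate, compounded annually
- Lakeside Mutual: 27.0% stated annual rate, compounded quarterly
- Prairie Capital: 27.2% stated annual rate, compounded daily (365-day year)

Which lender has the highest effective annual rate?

Juniper Credit Union: compounded annually, EAR = 26.400%
Lakeside Mutual: (1 + 0.270/4)^4 − 1 = 29.859%
Prairie Capital: (1 + 0.272/365)^365 − 1 = 31.245%
The highest effective annual rate is Prairie Capital at 31.245%.

Prairie Capital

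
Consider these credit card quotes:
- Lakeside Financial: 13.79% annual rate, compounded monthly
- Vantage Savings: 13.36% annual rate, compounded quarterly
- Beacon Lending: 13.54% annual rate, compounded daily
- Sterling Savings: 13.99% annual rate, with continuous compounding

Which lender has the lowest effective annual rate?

Vantage Savings

Lakeside Financial: (1 + 0.1379/12)^12 − 1 = 14.696%
Vantage Savings: (1 + 0.1336/4)^4 − 1 = 14.044%
Beacon Lending: (1 + 0.1354/365)^365 − 1 = 14.497%
Sterling Savings: e^0.1399 − 1 = 15.016%
The lowest effective annual rate is Vantage Savings at 14.044%.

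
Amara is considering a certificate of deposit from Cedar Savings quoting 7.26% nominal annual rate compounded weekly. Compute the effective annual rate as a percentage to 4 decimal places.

7.5246%

EAR = (1 + 0.0726/52)^52 − 1.
= (1 + 0.001396)^52 − 1 = 1.075246 − 1 = 7.5246%.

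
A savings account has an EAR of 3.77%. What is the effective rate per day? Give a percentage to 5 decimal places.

The per-day rate i satisfies (1 + i)^365 = 1 + 0.0377.
i = 1.0377^(1/365) − 1 = 0.0001014 = 0.01014%.

0.01014%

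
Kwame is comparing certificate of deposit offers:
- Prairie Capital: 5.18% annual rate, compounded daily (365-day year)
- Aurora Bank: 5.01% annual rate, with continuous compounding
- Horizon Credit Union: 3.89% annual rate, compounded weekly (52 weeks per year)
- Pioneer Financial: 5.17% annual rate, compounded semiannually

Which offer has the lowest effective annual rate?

Prairie Capital: (1 + 0.0518/365)^365 − 1 = 5.316%
Aurora Bank: e^0.0501 − 1 = 5.138%
Horizon Credit Union: (1 + 0.0389/52)^52 − 1 = 3.965%
Pioneer Financial: (1 + 0.0517/2)^2 − 1 = 5.237%
The lowest effective annual rate is Horizon Credit Union at 3.965%.

Horizon Credit Union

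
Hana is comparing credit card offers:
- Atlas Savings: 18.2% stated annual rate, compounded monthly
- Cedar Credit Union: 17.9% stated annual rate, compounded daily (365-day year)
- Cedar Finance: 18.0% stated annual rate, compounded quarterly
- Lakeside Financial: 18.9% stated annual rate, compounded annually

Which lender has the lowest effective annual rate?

Lakeside Financial

Atlas Savings: (1 + 0.182/12)^12 − 1 = 19.798%
Cedar Credit Union: (1 + 0.179/365)^365 − 1 = 19.597%
Cedar Finance: (1 + 0.180/4)^4 − 1 = 19.252%
Lakeside Financial: compounded annually, EAR = 18.900%
The lowest effective annual rate is Lakeside Financial at 18.900%.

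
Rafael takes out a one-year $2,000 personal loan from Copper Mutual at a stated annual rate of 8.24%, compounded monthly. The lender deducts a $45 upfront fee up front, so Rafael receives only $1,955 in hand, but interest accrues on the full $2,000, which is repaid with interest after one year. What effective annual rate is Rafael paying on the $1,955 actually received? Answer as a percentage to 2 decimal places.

11.06%

Amount owed after one year: 2,000 × (1 + 0.0824/12)^12 = 2,000 × 1.085584 = $2,171.17.
Effective rate on net proceeds: 2,171.17 / 1,955 − 1 = 0.110572 = 11.06%.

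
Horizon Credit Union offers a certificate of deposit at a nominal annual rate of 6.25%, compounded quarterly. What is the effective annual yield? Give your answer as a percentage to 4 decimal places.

6.3980%

EAR = (1 + 0.0625/4)^4 − 1.
= 1.063980 − 1 = 6.3980%.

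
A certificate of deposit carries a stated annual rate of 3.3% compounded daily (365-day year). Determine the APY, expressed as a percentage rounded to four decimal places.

3.3549%

EAR = (1 + 0.033/365)^365 − 1.
= (1 + 0.000090)^365 − 1 = 1.033549 − 1 = 3.3549%.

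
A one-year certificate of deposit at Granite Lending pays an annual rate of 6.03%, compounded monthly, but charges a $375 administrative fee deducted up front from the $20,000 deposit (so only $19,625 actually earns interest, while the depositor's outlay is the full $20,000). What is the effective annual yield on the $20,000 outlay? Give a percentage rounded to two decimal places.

Value after one year: 19,625 × (1 + 0.0603/12)^12 = 19,625 × 1.061995 = $20,841.65.
Effective yield on the $20,000 outlay: 20,841.65 / 20,000 − 1 = 0.042082 = 4.21%.

4.21%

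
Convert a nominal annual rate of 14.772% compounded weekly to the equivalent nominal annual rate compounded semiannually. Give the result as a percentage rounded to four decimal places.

EAR = (1 + 0.14772/52)^52 − 1 = 0.158946.
Solve (1 + r/2)^2 = 1.158946: r/2 = 1.158946^(1/2) − 1 = 0.076543, so r = 0.153087 = 15.3087%.

15.3087%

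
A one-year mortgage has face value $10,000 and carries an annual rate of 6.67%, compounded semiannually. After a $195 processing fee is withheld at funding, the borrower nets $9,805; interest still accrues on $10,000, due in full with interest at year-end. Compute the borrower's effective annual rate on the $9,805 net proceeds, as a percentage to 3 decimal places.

8.905%

Amount owed after one year: 10,000 × (1 + 0.0667/2)^2 = 10,000 × 1.067812 = $10,678.12.
Effective rate on net proceeds: 10,678.12 / 9,805 − 1 = 0.089049 = 8.905%.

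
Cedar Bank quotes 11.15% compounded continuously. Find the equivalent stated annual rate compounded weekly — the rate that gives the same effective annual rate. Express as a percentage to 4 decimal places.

EAR under continuous compounding: e^0.1115 − 1 = 0.117954.
Solve (1 + r/52)^52 = 1.117954: r/52 = 1.117954^(1/52) − 1 = 0.002147, so r = 0.111620 = 11.1620%.

11.1620%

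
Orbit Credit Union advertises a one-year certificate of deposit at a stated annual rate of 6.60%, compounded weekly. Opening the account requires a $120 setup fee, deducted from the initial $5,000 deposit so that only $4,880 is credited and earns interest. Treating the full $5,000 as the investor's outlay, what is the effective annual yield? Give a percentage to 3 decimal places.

4.255%

Value after one year: 4,880 × (1 + 0.0660/52)^52 = 4,880 × 1.068182 = $5,212.73.
Effective yield on the $5,000 outlay: 5,212.73 / 5,000 − 1 = 0.042546 = 4.255%.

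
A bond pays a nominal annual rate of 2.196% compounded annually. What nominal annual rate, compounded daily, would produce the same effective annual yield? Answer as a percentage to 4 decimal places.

2.1723%

Compounded annually, EAR = nominal = 0.021960.
Solve (1 + r/365)^365 = 1.021960: r/365 = 1.021960^(1/365) − 1 = 0.000060, so r = 0.021723 = 2.1723%.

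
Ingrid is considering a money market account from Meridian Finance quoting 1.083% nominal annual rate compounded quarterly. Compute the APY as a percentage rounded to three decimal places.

EAR = (1 + 0.01083/4)^4 − 1.
= (1 + 0.002707)^4 − 1 = 1.010874 − 1 = 1.087%.

1.087%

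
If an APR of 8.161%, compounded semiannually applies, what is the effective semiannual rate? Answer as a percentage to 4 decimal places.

4.0805%

With a nominal annual rate compounded semiannually, the periodic rate is the nominal rate divided by 2.
i = 0.08161 / 2 = 0.0408050 = 4.0805%.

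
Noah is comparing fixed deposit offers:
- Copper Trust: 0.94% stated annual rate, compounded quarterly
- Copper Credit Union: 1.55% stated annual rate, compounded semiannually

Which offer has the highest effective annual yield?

Copper Credit Union

Copper Trust: (1 + 0.0094/4)^4 − 1 = 0.943%
Copper Credit Union: (1 + 0.0155/2)^2 − 1 = 1.556%
The highest effective annual rate is Copper Credit Union at 1.556%.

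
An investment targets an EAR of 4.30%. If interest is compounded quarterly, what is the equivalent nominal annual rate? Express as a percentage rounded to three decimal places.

4.232%

(1 + r/4)^4 − 1 = 0.0430, so 1 + r/4 = 1.0430^(1/4).
r/4 = 0.010581, so r = 0.042324 = 4.232%.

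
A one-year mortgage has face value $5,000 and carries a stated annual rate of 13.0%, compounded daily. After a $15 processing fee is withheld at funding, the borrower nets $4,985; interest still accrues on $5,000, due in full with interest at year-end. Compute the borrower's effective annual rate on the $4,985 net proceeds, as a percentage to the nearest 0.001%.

14.223%

Amount owed after one year: 5,000 × (1 + 0.130/365)^365 = 5,000 × 1.138802 = $5,694.01.
Effective rate on net proceeds: 5,694.01 / 4,985 − 1 = 0.142229 = 14.223%.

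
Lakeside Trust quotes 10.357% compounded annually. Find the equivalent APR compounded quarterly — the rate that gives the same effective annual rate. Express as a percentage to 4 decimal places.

Compounded annually, EAR = nominal = 0.103570.
Solve (1 + r/4)^4 = 1.103570: r/4 = 1.103570^(1/4) − 1 = 0.024944, so r = 0.099774 = 9.9774%.

9.9774%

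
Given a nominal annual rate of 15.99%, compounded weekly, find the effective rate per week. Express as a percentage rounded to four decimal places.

With a nominal annual rate compounded weekly, the periodic rate is the nominal rate divided by 52.
i = 0.1599 / 52 = 0.0030750 = 0.3075%.

0.3075%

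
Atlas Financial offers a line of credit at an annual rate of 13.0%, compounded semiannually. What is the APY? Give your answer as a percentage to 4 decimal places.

13.4225%

EAR = (1 + 0.130/2)^2 − 1.
= (1 + 0.065000)^2 − 1 = 1.134225 − 1 = 13.4225%.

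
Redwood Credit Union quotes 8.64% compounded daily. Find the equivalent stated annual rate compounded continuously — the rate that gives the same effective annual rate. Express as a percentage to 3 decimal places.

8.639%

EAR = (1 + 0.0864/365)^365 − 1 = 0.090231.
Equivalent continuous rate: r = ln(1 + 0.090231) = 0.086390 = 8.639%.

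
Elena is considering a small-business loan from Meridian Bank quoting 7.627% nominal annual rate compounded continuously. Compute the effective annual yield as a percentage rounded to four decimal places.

7.9254%

With continuous compounding, EAR = e^0.07627 − 1.
e^0.07627 = 1.079254, so EAR = 0.079254 = 7.9254%.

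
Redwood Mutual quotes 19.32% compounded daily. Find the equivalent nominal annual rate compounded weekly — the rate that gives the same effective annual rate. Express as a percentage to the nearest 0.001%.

EAR = (1 + 0.1932/365)^365 − 1 = 0.213063.
Solve (1 + r/52)^52 = 1.213063: r/52 = 1.213063^(1/52) − 1 = 0.003721, so r = 0.193508 = 19.351%.

19.351%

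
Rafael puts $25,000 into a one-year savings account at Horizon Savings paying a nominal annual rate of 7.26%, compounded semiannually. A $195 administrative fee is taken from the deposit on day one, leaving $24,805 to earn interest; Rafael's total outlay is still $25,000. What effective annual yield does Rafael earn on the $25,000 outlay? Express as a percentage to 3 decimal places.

Value after one year: 24,805 × (1 + 0.0726/2)^2 = 24,805 × 1.073918 = $26,638.53.
Effective yield on the $25,000 outlay: 26,638.53 / 25,000 − 1 = 0.065541 = 6.554%.

6.554%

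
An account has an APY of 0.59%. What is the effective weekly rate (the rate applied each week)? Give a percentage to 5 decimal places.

The per-week rate i satisfies (1 + i)^52 = 1 + 0.0059.
i = 1.0059^(1/52) − 1 = 0.0001131 = 0.01131%.

0.01131%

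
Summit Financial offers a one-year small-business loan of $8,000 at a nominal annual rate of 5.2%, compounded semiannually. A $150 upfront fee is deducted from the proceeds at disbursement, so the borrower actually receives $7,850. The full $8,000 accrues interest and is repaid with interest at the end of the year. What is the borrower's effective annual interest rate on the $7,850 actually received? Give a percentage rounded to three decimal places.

Amount owed after one year: 8,000 × (1 + 0.052/2)^2 = 8,000 × 1.052676 = $8,421.41.
Effective rate on net proceeds: 8,421.41 / 7,850 − 1 = 0.072791 = 7.279%.

7.279%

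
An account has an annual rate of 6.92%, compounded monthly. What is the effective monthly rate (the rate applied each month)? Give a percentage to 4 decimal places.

With a nominal annual rate compounded monthly, the periodic rate is the nominal rate divided by 12.
i = 0.0692 / 12 = 0.0057667 = 0.5767%.

0.5767%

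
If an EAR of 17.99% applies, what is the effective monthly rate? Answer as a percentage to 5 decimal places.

The per-month rate i satisfies (1 + i)^12 = 1 + 0.1799.
i = 1.1799^(1/12) − 1 = 0.0138813 = 1.38813%.

1.38813%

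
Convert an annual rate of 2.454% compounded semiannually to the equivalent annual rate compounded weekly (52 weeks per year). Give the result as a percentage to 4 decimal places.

2.4396%

EAR = (1 + 0.02454/2)^2 − 1 = 0.024691.
Solve (1 + r/52)^52 = 1.024691: r/52 = 1.024691^(1/52) − 1 = 0.000469, so r = 0.024396 = 2.4396%.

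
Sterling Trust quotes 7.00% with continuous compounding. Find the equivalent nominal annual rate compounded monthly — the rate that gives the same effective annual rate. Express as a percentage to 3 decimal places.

7.020%

EAR under continuous compounding: e^0.0700 − 1 = 0.072508.
Solve (1 + r/12)^12 = 1.072508: r/12 = 1.072508^(1/12) − 1 = 0.005850, so r = 0.070205 = 7.020%.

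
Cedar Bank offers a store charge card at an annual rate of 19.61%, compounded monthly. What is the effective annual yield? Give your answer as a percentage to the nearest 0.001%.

21.472%

EAR = (1 + 0.1961/12)^12 − 1.
= 1.214722 − 1 = 21.472%.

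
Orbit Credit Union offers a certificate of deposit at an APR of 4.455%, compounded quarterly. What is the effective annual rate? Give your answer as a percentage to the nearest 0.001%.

EAR = (1 + 0.04455/4)^4 − 1.
= 1.045300 − 1 = 4.530%.

4.530%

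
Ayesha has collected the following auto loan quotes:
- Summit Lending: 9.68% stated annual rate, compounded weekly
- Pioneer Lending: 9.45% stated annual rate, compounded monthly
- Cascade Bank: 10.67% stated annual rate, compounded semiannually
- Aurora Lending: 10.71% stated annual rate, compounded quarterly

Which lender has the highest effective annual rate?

Aurora Lending

Summit Lending: (1 + 0.0968/52)^52 − 1 = 10.154%
Pioneer Lending: (1 + 0.0945/12)^12 − 1 = 9.870%
Cascade Bank: (1 + 0.1067/2)^2 − 1 = 10.955%
Aurora Lending: (1 + 0.1071/4)^4 − 1 = 11.148%
The highest effective annual rate is Aurora Lending at 11.148%.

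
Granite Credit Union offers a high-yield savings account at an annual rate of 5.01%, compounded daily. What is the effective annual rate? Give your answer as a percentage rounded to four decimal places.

5.1373%

EAR = (1 + 0.0501/365)^365 − 1.
= 1.051373 − 1 = 5.1373%.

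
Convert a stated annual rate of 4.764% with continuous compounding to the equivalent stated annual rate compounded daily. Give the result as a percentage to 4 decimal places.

4.7643%

EAR under continuous compounding: e^0.04764 − 1 = 0.048793.
Solve (1 + r/365)^365 = 1.048793: r/365 = 1.048793^(1/365) − 1 = 0.000131, so r = 0.047643 = 4.7643%.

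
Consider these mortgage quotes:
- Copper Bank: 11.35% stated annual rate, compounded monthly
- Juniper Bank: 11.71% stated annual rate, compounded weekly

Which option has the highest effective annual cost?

Juniper Bank

Copper Bank: (1 + 0.1135/12)^12 − 1 = 11.959%
Juniper Bank: (1 + 0.1171/52)^52 − 1 = 12.408%
The highest effective annual rate is Juniper Bank at 12.408%.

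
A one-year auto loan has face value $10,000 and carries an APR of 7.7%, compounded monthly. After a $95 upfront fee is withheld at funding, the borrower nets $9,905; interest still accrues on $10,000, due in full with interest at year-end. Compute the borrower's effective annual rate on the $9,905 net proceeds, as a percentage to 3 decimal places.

9.013%

Amount owed after one year: 10,000 × (1 + 0.077/12)^12 = 10,000 × 1.079776 = $10,797.76.
Effective rate on net proceeds: 10,797.76 / 9,905 − 1 = 0.090133 = 9.013%.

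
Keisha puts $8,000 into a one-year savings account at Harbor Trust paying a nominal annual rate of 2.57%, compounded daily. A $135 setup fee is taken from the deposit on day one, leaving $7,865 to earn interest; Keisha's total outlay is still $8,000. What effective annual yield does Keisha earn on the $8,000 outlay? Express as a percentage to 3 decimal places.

0.872%

Value after one year: 7,865 × (1 + 0.0257/365)^365 = 7,865 × 1.026032 = $8,069.74.
Effective yield on the $8,000 outlay: 8,069.74 / 8,000 − 1 = 0.008718 = 0.872%.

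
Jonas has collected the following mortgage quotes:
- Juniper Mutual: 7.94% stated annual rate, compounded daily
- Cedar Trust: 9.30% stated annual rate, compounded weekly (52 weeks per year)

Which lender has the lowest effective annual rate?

Juniper Mutual

Juniper Mutual: (1 + 0.0794/365)^365 − 1 = 8.263%
Cedar Trust: (1 + 0.0930/52)^52 − 1 = 9.737%
The lowest effective annual rate is Juniper Mutual at 8.263%.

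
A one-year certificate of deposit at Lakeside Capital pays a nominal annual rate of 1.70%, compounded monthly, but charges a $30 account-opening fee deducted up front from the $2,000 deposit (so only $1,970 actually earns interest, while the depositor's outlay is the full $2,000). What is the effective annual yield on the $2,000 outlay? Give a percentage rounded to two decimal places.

Value after one year: 1,970 × (1 + 0.0170/12)^12 = 1,970 × 1.017133 = $2,003.75.
Effective yield on the $2,000 outlay: 2,003.75 / 2,000 − 1 = 0.001876 = 0.19%.

0.19%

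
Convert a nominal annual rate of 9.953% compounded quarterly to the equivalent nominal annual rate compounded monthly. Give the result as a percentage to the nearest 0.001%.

EAR = (1 + 0.09953/4)^4 − 1 = 0.103307.
Solve (1 + r/12)^12 = 1.103307: r/12 = 1.103307^(1/12) − 1 = 0.008226, so r = 0.098716 = 9.872%.

9.872%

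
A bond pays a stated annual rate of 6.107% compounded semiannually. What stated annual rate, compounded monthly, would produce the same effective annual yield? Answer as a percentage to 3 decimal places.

EAR = (1 + 0.06107/2)^2 − 1 = 0.062002.
Solve (1 + r/12)^12 = 1.062002: r/12 = 1.062002^(1/12) − 1 = 0.005026, so r = 0.060307 = 6.031%.

6.031%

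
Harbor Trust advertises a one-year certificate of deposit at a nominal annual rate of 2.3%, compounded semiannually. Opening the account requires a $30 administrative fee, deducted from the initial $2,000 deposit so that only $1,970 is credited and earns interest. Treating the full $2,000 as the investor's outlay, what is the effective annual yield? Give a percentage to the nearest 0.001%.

0.779%

Value after one year: 1,970 × (1 + 0.023/2)^2 = 1,970 × 1.023132 = $2,015.57.
Effective yield on the $2,000 outlay: 2,015.57 / 2,000 − 1 = 0.007785 = 0.779%.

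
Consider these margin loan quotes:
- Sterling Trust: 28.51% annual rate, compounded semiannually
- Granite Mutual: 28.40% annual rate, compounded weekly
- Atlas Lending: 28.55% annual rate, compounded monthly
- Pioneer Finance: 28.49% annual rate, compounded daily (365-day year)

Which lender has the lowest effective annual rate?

Sterling Trust

Sterling Trust: (1 + 0.2851/2)^2 − 1 = 30.542%
Granite Mutual: (1 + 0.2840/52)^52 − 1 = 32.741%
Atlas Lending: (1 + 0.2855/12)^12 − 1 = 32.599%
Pioneer Finance: (1 + 0.2849/365)^365 − 1 = 32.948%
The lowest effective annual rate is Sterling Trust at 30.542%.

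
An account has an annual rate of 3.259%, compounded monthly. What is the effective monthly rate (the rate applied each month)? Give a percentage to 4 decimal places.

0.2716%

With a nominal annual rate compounded monthly, the periodic rate is the nominal rate divided by 12.
i = 0.03259 / 12 = 0.0027158 = 0.2716%.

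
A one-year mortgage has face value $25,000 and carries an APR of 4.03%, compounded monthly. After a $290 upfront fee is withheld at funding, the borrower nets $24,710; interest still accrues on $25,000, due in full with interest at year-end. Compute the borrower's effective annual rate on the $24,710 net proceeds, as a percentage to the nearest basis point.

Amount owed after one year: 25,000 × (1 + 0.0403/12)^12 = 25,000 × 1.041053 = $26,026.32.
Effective rate on net proceeds: 26,026.32 / 24,710 − 1 = 0.053271 = 5.33%.

5.33%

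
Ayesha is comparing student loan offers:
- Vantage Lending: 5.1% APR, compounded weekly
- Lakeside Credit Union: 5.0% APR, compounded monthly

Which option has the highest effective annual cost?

Vantage Lending

Vantage Lending: (1 + 0.051/52)^52 − 1 = 5.230%
Lakeside Credit Union: (1 + 0.050/12)^12 − 1 = 5.116%
The highest effective annual rate is Vantage Lending at 5.230%.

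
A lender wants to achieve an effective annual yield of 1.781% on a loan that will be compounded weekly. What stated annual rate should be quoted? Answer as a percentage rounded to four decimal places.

1.7656%

(1 + r/52)^52 − 1 = 0.01781, so 1 + r/52 = 1.01781^(1/52).
r/52 = 0.000340, so r = 0.017656 = 1.7656%.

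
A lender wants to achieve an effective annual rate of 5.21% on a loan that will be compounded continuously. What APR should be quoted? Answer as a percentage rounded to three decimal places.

5.079%

Continuous: nominal r satisfies e^r − 1 = 0.0521.
r = ln(1 + 0.0521) = ln(1.0521) = 0.050788 = 5.079%.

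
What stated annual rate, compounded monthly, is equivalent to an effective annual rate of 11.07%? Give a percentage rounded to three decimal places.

10.545%

(1 + r/12)^12 − 1 = 0.1107, so 1 + r/12 = 1.1107^(1/12).
r/12 = 0.008788, so r = 0.105451 = 10.545%.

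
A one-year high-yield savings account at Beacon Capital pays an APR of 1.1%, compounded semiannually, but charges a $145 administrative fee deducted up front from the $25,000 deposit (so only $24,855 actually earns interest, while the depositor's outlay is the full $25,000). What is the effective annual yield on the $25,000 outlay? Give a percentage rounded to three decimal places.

Value after one year: 24,855 × (1 + 0.011/2)^2 = 24,855 × 1.011030 = $25,129.16.
Effective yield on the $25,000 outlay: 25,129.16 / 25,000 − 1 = 0.005166 = 0.517%.

0.517%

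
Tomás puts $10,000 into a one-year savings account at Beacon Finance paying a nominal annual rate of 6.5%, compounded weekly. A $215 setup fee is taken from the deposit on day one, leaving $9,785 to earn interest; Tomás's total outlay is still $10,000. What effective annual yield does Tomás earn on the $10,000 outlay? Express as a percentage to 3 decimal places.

4.417%

Value after one year: 9,785 × (1 + 0.065/52)^52 = 9,785 × 1.067116 = $10,441.73.
Effective yield on the $10,000 outlay: 10,441.73 / 10,000 − 1 = 0.044173 = 4.417%.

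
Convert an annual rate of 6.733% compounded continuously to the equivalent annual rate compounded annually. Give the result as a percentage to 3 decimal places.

6.965%

EAR under continuous compounding: e^0.06733 − 1 = 0.069648.
Compounded annually, the equivalent nominal rate is the EAR itself: 6.965%.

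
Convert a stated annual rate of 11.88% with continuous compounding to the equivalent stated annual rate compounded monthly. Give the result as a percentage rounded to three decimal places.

EAR under continuous compounding: e^0.1188 − 1 = 0.126145.
Solve (1 + r/12)^12 = 1.126145: r/12 = 1.126145^(1/12) − 1 = 0.009949, so r = 0.119390 = 11.939%.

11.939%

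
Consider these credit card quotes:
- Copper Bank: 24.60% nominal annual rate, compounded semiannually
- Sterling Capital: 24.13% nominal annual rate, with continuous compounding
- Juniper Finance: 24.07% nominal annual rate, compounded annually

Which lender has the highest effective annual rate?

Sterling Capital

Copper Bank: (1 + 0.2460/2)^2 − 1 = 26.113%
Sterling Capital: e^0.2413 − 1 = 27.290%
Juniper Finance: compounded annually, EAR = 24.070%
The highest effective annual rate is Sterling Capital at 27.290%.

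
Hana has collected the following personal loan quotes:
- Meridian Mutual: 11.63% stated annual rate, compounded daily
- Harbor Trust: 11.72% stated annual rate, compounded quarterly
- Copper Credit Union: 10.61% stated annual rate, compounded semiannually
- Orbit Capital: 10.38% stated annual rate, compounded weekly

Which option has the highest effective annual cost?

Meridian Mutual: (1 + 0.1163/365)^365 − 1 = 12.331%
Harbor Trust: (1 + 0.1172/4)^4 − 1 = 12.245%
Copper Credit Union: (1 + 0.1061/2)^2 − 1 = 10.891%
Orbit Capital: (1 + 0.1038/52)^52 − 1 = 10.926%
The highest effective annual rate is Meridian Mutual at 12.331%.

Meridian Mutual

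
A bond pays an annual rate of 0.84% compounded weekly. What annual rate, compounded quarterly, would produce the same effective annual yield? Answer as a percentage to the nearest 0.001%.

0.841%

EAR = (1 + 0.0084/52)^52 − 1 = 0.008435.
Solve (1 + r/4)^4 = 1.008435: r/4 = 1.008435^(1/4) − 1 = 0.002102, so r = 0.008408 = 0.841%.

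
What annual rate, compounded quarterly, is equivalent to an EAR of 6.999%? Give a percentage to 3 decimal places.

6.822%

(1 + r/4)^4 − 1 = 0.06999, so 1 + r/4 = 1.06999^(1/4).
r/4 = 0.017056, so r = 0.068225 = 6.822%.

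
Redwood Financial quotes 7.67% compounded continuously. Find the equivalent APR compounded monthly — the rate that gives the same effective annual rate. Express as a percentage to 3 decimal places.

EAR under continuous compounding: e^0.0767 − 1 = 0.079718.
Solve (1 + r/12)^12 = 1.079718: r/12 = 1.079718^(1/12) − 1 = 0.006412, so r = 0.076946 = 7.695%.

7.695%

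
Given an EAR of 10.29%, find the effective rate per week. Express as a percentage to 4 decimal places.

The per-week rate i satisfies (1 + i)^52 = 1 + 0.1029.
i = 1.1029^(1/52) − 1 = 0.0018853 = 0.1885%.

0.1885%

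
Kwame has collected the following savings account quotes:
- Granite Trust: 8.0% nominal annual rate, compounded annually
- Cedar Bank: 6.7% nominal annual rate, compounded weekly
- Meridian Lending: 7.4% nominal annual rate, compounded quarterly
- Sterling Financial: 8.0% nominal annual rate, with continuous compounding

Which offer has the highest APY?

Sterling Financial

Granite Trust: compounded annually, EAR = 8.000%
Cedar Bank: (1 + 0.067/52)^52 − 1 = 6.925%
Meridian Lending: (1 + 0.074/4)^4 − 1 = 7.608%
Sterling Financial: e^0.080 − 1 = 8.329%
The highest effective annual rate is Sterling Financial at 8.329%.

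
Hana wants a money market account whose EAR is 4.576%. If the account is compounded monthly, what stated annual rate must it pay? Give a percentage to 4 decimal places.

4.4827%

(1 + r/12)^12 − 1 = 0.04576, so 1 + r/12 = 1.04576^(1/12).
r/12 = 0.003736, so r = 0.044827 = 4.4827%.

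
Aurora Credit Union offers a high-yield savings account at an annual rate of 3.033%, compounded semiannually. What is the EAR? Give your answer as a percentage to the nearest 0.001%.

EAR = (1 + 0.03033/2)^2 − 1.
= 1.030560 − 1 = 3.056%.

3.056%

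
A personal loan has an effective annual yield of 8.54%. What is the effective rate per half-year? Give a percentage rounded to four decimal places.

4.1825%

The per-half-year rate i satisfies (1 + i)^2 = 1 + 0.0854.
i = 1.0854^(1/2) − 1 = 0.0418253 = 4.1825%.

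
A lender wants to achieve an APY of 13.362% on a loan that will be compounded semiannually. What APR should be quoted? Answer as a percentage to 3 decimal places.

12.943%

(1 + r/2)^2 − 1 = 0.13362, so 1 + r/2 = 1.13362^(1/2).
r/2 = 0.064716, so r = 0.129432 = 12.943%.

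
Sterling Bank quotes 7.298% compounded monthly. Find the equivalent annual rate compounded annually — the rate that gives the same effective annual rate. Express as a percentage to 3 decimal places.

7.547%

EAR = (1 + 0.07298/12)^12 − 1 = 0.075471.
Compounded annually, the equivalent nominal rate is the EAR itself: 7.547%.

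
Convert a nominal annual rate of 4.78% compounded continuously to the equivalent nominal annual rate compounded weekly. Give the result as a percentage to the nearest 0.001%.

EAR under continuous compounding: e^0.0478 − 1 = 0.048961.
Solve (1 + r/52)^52 = 1.048961: r/52 = 1.048961^(1/52) − 1 = 0.000920, so r = 0.047822 = 4.782%.

4.782%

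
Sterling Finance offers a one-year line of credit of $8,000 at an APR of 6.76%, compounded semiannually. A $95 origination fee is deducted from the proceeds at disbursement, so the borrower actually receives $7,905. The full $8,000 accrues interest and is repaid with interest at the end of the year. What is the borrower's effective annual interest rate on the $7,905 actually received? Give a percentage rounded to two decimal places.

Amount owed after one year: 8,000 × (1 + 0.0676/2)^2 = 8,000 × 1.068742 = $8,549.94.
Effective rate on net proceeds: 8,549.94 / 7,905 − 1 = 0.081586 = 8.16%.

8.16%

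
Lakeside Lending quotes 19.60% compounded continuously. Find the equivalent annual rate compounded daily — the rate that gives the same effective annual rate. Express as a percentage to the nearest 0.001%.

19.605%

EAR under continuous compounding: e^0.1960 − 1 = 0.216527.
Solve (1 + r/365)^365 = 1.216527: r/365 = 1.216527^(1/365) − 1 = 0.000537, so r = 0.196053 = 19.605%.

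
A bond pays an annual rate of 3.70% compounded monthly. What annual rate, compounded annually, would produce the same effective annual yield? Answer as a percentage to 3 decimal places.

EAR = (1 + 0.0370/12)^12 − 1 = 0.037634.
Compounded annually, the equivalent nominal rate is the EAR itself: 3.763%.

3.763%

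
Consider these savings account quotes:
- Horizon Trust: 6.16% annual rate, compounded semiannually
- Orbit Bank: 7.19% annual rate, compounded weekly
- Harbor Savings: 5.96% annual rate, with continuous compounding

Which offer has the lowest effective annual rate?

Harbor Savings

Horizon Trust: (1 + 0.0616/2)^2 − 1 = 6.255%
Orbit Bank: (1 + 0.0719/52)^52 − 1 = 7.449%
Harbor Savings: e^0.0596 − 1 = 6.141%
The lowest effective annual rate is Harbor Savings at 6.141%.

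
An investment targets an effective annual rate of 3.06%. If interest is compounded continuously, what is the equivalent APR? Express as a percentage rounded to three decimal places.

3.014%

Continuous: nominal r satisfies e^r − 1 = 0.0306.
r = ln(1 + 0.0306) = ln(1.0306) = 0.030141 = 3.014%.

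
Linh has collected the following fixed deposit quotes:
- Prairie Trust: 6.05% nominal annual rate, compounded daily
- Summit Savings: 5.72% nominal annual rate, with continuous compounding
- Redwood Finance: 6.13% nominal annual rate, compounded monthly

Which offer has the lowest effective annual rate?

Prairie Trust: (1 + 0.0605/365)^365 − 1 = 6.236%
Summit Savings: e^0.0572 − 1 = 5.887%
Redwood Finance: (1 + 0.0613/12)^12 − 1 = 6.305%
The lowest effective annual rate is Summit Savings at 5.887%.

Summit Savings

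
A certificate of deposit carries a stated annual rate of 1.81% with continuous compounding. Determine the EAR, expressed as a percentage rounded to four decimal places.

1.8265%

With continuous compounding, EAR = e^0.0181 − 1.
e^0.0181 = 1.018265, so EAR = 0.018265 = 1.8265%.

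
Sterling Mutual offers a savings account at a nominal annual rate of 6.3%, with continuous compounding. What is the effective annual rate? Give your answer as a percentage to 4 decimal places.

6.5027%

With continuous compounding, EAR = e^0.063 − 1.
e^0.063 = 1.065027, so EAR = 0.065027 = 6.5027%.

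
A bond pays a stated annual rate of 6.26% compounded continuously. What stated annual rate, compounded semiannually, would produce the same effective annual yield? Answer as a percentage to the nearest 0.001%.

6.359%

EAR under continuous compounding: e^0.0626 − 1 = 0.064601.
Solve (1 + r/2)^2 = 1.064601: r/2 = 1.064601^(1/2) − 1 = 0.031795, so r = 0.063590 = 6.359%.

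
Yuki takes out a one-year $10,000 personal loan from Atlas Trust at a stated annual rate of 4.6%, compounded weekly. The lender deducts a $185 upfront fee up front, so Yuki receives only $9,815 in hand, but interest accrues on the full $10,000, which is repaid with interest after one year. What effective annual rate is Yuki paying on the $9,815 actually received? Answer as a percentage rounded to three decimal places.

Amount owed after one year: 10,000 × (1 + 0.046/52)^52 = 10,000 × 1.047053 = $10,470.53.
Effective rate on net proceeds: 10,470.53 / 9,815 − 1 = 0.066789 = 6.679%.

6.679%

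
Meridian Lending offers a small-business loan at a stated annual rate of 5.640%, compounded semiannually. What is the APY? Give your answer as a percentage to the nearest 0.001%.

5.720%

EAR = (1 + 0.05640/2)^2 − 1.
= 1.057195 − 1 = 5.720%.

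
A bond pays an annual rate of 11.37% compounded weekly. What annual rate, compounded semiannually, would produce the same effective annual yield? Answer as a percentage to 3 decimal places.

11.686%

EAR = (1 + 0.1137/52)^52 − 1 = 0.120277.
Solve (1 + r/2)^2 = 1.120277: r/2 = 1.120277^(1/2) − 1 = 0.058431, so r = 0.116863 = 11.686%.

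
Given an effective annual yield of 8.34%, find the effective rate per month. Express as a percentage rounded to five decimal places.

0.66977%

The per-month rate i satisfies (1 + i)^12 = 1 + 0.0834.
i = 1.0834^(1/12) − 1 = 0.0066977 = 0.66977%.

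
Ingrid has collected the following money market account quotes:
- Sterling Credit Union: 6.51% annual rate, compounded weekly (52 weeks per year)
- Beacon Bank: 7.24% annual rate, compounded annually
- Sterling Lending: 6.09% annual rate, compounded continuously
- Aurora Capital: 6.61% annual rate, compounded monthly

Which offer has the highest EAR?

Beacon Bank

Sterling Credit Union: (1 + 0.0651/52)^52 − 1 = 6.722%
Beacon Bank: compounded annually, EAR = 7.240%
Sterling Lending: e^0.0609 − 1 = 6.279%
Aurora Capital: (1 + 0.0661/12)^12 − 1 = 6.814%
The highest effective annual rate is Beacon Bank at 7.240%.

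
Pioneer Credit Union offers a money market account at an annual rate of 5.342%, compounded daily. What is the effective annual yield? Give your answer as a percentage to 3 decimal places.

EAR = (1 + 0.05342/365)^365 − 1.
= 1.054868 − 1 = 5.487%.

5.487%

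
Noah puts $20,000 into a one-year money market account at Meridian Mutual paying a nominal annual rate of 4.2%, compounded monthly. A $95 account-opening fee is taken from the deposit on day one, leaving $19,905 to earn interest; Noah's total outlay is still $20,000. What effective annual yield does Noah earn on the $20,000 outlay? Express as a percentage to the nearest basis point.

3.79%

Value after one year: 19,905 × (1 + 0.042/12)^12 = 19,905 × 1.042818 = $20,757.29.
Effective yield on the $20,000 outlay: 20,757.29 / 20,000 − 1 = 0.037865 = 3.79%.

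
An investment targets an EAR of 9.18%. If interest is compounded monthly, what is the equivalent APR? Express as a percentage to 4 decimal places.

8.8150%

(1 + r/12)^12 − 1 = 0.0918, so 1 + r/12 = 1.0918^(1/12).
r/12 = 0.007346, so r = 0.088150 = 8.8150%.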